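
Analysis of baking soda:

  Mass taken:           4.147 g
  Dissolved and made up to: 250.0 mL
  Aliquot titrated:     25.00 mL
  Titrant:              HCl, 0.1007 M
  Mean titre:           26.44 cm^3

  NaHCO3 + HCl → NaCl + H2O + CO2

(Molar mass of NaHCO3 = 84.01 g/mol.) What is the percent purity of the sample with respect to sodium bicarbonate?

53.94 %

n(HCl) per titration = 0.02644 × 0.1007 = 2.663 × 10^-3 mol
n(NaHCO3) in each aliquot = 2.663 × 10^-3 mol (1:1 ratio)
n(NaHCO3) in the whole flask = 2.663 × 10^-3 × 250.0/25.00 = 0.02663 mol
mass of NaHCO3 = 0.02663 × 84.01 = 2.237 g
% NaHCO3 = 2.237 / 4.147 × 100 = 53.94 %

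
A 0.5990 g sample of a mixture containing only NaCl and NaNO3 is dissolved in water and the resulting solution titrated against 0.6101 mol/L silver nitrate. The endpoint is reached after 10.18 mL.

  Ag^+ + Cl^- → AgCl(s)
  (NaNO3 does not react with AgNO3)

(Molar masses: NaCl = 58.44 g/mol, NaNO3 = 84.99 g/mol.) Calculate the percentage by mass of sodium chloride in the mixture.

60.59 %

n(AgNO3) = 0.01018 × 0.6101 = 6.211 × 10^-3 mol
Let x = n(NaCl), y = n(NaNO3).
Titrant: 1x = 6.211 × 10^-3;  mass: 58.44x + 84.99y = 0.5990
Solving, x = 6.211 × 10^-3 mol, y = 2.777 × 10^-3 mol
mass of NaCl = 6.211 × 10^-3 × 58.44 = 0.3630 g
% NaCl = 0.3630 / 0.5990 × 100 = 60.59 %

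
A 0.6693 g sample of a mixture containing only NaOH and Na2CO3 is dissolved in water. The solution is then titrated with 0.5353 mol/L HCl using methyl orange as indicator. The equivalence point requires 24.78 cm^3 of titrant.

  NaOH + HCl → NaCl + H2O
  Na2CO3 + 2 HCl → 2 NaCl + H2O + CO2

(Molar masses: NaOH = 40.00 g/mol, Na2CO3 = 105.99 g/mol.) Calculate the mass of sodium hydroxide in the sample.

0.1036 g

n(HCl) = 0.02478 × 0.5353 = 0.01326 mol
Let x = n(NaOH), y = n(Na2CO3).
Titrant: 1x + 2y = 0.01326;  mass: 40.00x + 105.99y = 0.6693
Solving, x = 2.591 × 10^-3 mol, y = 5.337 × 10^-3 mol
mass of NaOH = 2.591 × 10^-3 × 40.00 = 0.1036 g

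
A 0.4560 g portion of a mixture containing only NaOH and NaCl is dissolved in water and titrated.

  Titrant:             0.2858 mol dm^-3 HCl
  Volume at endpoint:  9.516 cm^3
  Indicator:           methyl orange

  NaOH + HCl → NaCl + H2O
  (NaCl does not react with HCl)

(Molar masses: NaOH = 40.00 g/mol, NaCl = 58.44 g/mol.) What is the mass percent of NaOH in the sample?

23.86 %

n(HCl) = 0.009516 × 0.2858 = 2.720 × 10^-3 mol
Let x = n(NaOH), y = n(NaCl).
Titrant: 1x = 2.720 × 10^-3;  mass: 40.00x + 58.44y = 0.4560
Solving, x = 2.720 × 10^-3 mol, y = 5.941 × 10^-3 mol
mass of NaOH = 2.720 × 10^-3 × 40.00 = 0.1088 g
% NaOH = 0.1088 / 0.4560 × 100 = 23.86 %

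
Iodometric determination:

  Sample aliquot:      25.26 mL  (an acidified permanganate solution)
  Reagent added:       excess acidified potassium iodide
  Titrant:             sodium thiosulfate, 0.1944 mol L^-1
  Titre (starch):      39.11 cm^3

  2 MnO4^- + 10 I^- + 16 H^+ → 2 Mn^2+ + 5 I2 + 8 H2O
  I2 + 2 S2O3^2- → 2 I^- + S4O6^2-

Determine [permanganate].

0.06020 mol/L

n(S2O3^2-) = 0.03911 × 0.1944 = 7.603 × 10^-3 mol
n(I2) = n(S2O3^2-)/2 = 3.801 × 10^-3 mol
From the 2:5 ratio, n(MnO4^-) in the aliquot = 2/5 × 3.801 × 10^-3 = 1.521 × 10^-3 mol
[MnO4^-] = 1.521 × 10^-3 / 0.02526 = 0.06020 mol/L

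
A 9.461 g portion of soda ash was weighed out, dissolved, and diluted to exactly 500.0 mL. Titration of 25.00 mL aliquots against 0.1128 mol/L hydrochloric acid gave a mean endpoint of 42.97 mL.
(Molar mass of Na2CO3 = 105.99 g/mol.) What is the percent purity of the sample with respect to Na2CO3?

Na2CO3 + 2 HCl → 2 NaCl + H2O + CO2
n(HCl) per titration = 0.04297 × 0.1128 = 4.847 × 10^-3 mol
From the 1:2 ratio, n(Na2CO3) in each aliquot = 1/2 × 4.847 × 10^-3 = 2.424 × 10^-3 mol
n(Na2CO3) in the whole flask = 2.424 × 10^-3 × 500.0/25.00 = 0.04847 mol
mass of Na2CO3 = 0.04847 × 105.99 = 5.137 g
% Na2CO3 = 5.137 / 9.461 × 100 = 54.30 %

54.30 %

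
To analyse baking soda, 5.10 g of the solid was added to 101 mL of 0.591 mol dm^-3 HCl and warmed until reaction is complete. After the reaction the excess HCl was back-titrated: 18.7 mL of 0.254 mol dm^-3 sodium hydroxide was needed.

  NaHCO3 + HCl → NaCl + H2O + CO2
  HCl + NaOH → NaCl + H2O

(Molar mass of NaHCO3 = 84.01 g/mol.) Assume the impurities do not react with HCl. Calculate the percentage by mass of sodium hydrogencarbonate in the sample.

90.5 %

n(HCl) added = 0.101 × 0.591 = 0.0597 mol
n(NaOH) used in back-titration = 0.0187 × 0.254 = 4.75 × 10^-3 mol
n(HCl) left over = 4.75 × 10^-3 mol (1:1 ratio)
n(HCl) consumed by analyte = 0.0597 − 4.75 × 10^-3 = 0.0549 mol
n(NaHCO3) = 0.0549 mol (1:1 ratio)
mass of NaHCO3 = 0.0549 × 84.01 = 4.62 g
% NaHCO3 = 4.62 / 5.10 × 100 = 90.5 %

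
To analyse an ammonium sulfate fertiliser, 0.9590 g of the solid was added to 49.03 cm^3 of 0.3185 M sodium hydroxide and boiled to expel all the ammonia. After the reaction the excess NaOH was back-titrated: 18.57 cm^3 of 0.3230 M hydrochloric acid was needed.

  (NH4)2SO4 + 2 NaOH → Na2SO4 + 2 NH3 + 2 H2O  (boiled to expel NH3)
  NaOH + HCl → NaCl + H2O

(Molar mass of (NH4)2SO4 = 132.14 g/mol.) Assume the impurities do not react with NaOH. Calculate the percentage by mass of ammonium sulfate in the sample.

66.26 %

n(NaOH) added = 0.04903 × 0.3185 = 0.01562 mol
n(HCl) used in back-titration = 0.01857 × 0.3230 = 5.998 × 10^-3 mol
n(NaOH) left over = 5.998 × 10^-3 mol (1:1 ratio)
n(NaOH) consumed by analyte = 0.01562 − 5.998 × 10^-3 = 9.618 × 10^-3 mol
From the 1:2 ratio, n((NH4)2SO4) = 1/2 × 9.618 × 10^-3 = 4.809 × 10^-3 mol
mass of (NH4)2SO4 = 4.809 × 10^-3 × 132.14 = 0.6355 g
% (NH4)2SO4 = 0.6355 / 0.9590 × 100 = 66.26 %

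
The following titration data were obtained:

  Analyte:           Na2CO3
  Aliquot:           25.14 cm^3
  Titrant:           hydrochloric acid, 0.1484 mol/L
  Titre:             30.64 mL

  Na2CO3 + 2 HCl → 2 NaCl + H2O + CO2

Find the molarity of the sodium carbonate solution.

n(HCl) = 0.03064 L × 0.1484 mol/L = 4.547 × 10^-3 mol
From the 1:2 mole ratio, n(Na2CO3) = 1/2 × 4.547 × 10^-3 = 2.273 × 10^-3 mol
[Na2CO3] = 2.273 × 10^-3 mol / 0.02514 L = 0.09043 mol/L

0.09043 mol/L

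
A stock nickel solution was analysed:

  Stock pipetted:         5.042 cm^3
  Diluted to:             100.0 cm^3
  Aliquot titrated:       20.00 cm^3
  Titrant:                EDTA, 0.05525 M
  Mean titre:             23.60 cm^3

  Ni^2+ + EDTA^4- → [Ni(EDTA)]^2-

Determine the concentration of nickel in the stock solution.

1.293 M

n(EDTA) = 0.02360 × 0.05525 = 1.304 × 10^-3 mol
n(Ni2+) in the aliquot = 1.304 × 10^-3 mol (1:1 ratio)
[Ni2+]_dilute = 1.304 × 10^-3 / 0.02000 = 0.06520 mol/L
Dilution factor = 100.0 / 5.042 = 19.83
[Ni2+]_stock = 0.06520 × 19.83 = 1.293 mol/L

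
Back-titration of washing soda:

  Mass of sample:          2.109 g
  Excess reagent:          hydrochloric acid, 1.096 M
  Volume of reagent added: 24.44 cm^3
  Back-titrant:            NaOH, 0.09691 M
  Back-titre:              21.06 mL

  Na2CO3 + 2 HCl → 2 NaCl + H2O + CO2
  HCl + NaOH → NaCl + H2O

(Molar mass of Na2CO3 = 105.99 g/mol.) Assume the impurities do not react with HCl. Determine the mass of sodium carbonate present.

1.311 g

n(HCl) added = 0.02444 × 1.096 = 0.02679 mol
n(NaOH) used in back-titration = 0.02106 × 0.09691 = 2.041 × 10^-3 mol
n(HCl) left over = 2.041 × 10^-3 mol (1:1 ratio)
n(HCl) consumed by analyte = 0.02679 − 2.041 × 10^-3 = 0.02475 mol
From the 1:2 ratio, n(Na2CO3) = 1/2 × 0.02475 = 0.01237 mol
mass of Na2CO3 = 0.01237 × 105.99 = 1.311 g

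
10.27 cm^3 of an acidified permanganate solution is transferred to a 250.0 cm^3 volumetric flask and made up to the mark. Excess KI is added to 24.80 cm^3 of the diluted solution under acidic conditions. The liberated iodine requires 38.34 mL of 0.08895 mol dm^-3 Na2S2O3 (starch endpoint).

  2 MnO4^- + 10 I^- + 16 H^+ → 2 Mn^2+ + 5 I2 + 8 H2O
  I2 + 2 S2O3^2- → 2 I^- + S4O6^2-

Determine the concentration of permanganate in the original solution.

0.6695 mol/L

n(S2O3^2-) = 0.03834 × 0.08895 = 3.410 × 10^-3 mol
n(I2) = n(S2O3^2-)/2 = 1.705 × 10^-3 mol
From the 2:5 ratio, n(MnO4^-) in the aliquot = 2/5 × 1.705 × 10^-3 = 6.821 × 10^-4 mol
[MnO4^-]_dilute = 6.821 × 10^-4 / 0.02480 = 0.02750 mol/L
[MnO4^-]_original = 0.02750 × 250.0/10.27 = 0.6695 mol/L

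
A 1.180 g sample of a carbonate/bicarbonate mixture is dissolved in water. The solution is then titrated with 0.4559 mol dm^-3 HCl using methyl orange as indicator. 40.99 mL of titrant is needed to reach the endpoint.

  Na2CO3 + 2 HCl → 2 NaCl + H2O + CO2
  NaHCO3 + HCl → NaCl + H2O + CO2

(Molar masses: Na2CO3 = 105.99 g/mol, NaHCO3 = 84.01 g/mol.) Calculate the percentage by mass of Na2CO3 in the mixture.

56.46 %

n(HCl) = 0.04099 × 0.4559 = 0.01869 mol
Let x = n(Na2CO3), y = n(NaHCO3).
Titrant: 2x + 1y = 0.01869;  mass: 105.99x + 84.01y = 1.180
Solving, x = 6.286 × 10^-3 mol, y = 6.115 × 10^-3 mol
mass of Na2CO3 = 6.286 × 10^-3 × 105.99 = 0.6663 g
% Na2CO3 = 0.6663 / 1.180 × 100 = 56.46 %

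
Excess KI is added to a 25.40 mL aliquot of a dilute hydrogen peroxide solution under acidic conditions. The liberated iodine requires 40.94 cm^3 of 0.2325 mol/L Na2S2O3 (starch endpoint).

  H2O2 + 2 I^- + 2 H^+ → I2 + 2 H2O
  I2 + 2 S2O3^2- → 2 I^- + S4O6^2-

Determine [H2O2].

0.1874 mol/L

n(S2O3^2-) = 0.04094 × 0.2325 = 9.519 × 10^-3 mol
n(I2) = n(S2O3^2-)/2 = 4.759 × 10^-3 mol
n(H2O2) in the aliquot = 4.759 × 10^-3 mol (1:1 ratio)
[H2O2] = 4.759 × 10^-3 / 0.02540 = 0.1874 mol/L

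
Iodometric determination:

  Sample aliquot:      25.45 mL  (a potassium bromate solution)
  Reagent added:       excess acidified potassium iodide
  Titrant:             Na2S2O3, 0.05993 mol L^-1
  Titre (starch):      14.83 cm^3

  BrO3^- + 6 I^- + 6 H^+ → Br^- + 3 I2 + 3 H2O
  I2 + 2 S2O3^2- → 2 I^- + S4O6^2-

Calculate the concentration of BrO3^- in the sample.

0.005820 mol/L

n(S2O3^2-) = 0.01483 × 0.05993 = 8.888 × 10^-4 mol
n(I2) = n(S2O3^2-)/2 = 4.444 × 10^-4 mol
From the 1:3 ratio, n(BrO3^-) in the aliquot = 1/3 × 4.444 × 10^-4 = 1.481 × 10^-4 mol
[BrO3^-] = 1.481 × 10^-4 / 0.02545 = 0.005820 mol/L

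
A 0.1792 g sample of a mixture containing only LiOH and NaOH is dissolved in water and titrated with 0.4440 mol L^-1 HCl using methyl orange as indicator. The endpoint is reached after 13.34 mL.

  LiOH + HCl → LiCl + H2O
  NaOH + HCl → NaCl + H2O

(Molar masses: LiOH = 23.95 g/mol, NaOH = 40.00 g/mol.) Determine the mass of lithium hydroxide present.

0.08613 g

n(HCl) = 0.01334 × 0.4440 = 5.923 × 10^-3 mol
Let x = n(LiOH), y = n(NaOH).
Titrant: 1x + 1y = 5.923 × 10^-3;  mass: 23.95x + 40.00y = 0.1792
Solving, x = 3.596 × 10^-3 mol, y = 2.327 × 10^-3 mol
mass of LiOH = 3.596 × 10^-3 × 23.95 = 0.08613 g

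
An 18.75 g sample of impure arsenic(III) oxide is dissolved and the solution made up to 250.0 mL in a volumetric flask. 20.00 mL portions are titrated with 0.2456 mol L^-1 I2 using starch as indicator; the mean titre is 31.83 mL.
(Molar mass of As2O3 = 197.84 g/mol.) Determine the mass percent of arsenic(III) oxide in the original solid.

51.55 %

As2O3 + 2 I2 + 2 H2O → As2O5 + 4 HI
n(I2) per titration = 0.03183 × 0.2456 = 7.817 × 10^-3 mol
From the 1:2 ratio, n(As2O3) in each aliquot = 1/2 × 7.817 × 10^-3 = 3.909 × 10^-3 mol
n(As2O3) in the whole flask = 3.909 × 10^-3 × 250.0/20.00 = 0.04886 mol
mass of As2O3 = 0.04886 × 197.84 = 9.666 g
% As2O3 = 9.666 / 18.75 × 100 = 51.55 %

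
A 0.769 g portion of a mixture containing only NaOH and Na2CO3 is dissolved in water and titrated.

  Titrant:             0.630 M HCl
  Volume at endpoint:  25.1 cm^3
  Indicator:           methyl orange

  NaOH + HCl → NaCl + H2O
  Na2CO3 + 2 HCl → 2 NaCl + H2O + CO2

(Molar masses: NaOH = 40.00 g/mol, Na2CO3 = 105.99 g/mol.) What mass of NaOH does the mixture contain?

n(HCl) = 0.0251 × 0.630 = 0.0158 mol
Let x = n(NaOH), y = n(Na2CO3).
Titrant: 1x + 2y = 0.0158;  mass: 40.00x + 105.99y = 0.769
Solving, x = 5.31 × 10^-3 mol, y = 5.25 × 10^-3 mol
mass of NaOH = 5.31 × 10^-3 × 40.00 = 0.212 g

0.212 g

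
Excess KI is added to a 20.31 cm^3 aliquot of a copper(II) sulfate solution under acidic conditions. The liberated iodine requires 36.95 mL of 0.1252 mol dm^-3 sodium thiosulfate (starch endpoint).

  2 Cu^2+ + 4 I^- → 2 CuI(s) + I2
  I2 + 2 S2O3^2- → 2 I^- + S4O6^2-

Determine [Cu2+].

n(S2O3^2-) = 0.03695 × 0.1252 = 4.626 × 10^-3 mol
n(I2) = n(S2O3^2-)/2 = 2.313 × 10^-3 mol
From the 2:1 ratio, n(Cu2+) in the aliquot = 2/1 × 2.313 × 10^-3 = 4.626 × 10^-3 mol
[Cu2+] = 4.626 × 10^-3 / 0.02031 = 0.2278 mol/L

0.2278 mol/L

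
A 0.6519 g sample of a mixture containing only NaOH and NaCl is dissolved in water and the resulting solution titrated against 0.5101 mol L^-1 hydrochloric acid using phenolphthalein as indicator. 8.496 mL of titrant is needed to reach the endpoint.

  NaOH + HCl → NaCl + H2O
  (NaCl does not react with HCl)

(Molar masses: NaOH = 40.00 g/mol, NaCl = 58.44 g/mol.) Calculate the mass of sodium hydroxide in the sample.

n(HCl) = 0.008496 × 0.5101 = 4.334 × 10^-3 mol
Let x = n(NaOH), y = n(NaCl).
Titrant: 1x = 4.334 × 10^-3;  mass: 40.00x + 58.44y = 0.6519
Solving, x = 4.334 × 10^-3 mol, y = 8.189 × 10^-3 mol
mass of NaOH = 4.334 × 10^-3 × 40.00 = 0.1734 g

0.1734 g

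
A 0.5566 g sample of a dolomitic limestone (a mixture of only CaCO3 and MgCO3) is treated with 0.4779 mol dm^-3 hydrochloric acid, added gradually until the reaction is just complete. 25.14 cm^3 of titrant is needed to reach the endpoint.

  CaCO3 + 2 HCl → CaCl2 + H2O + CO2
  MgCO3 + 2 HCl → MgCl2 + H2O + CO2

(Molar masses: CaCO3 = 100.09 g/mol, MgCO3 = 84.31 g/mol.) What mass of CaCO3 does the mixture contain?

0.3180 g

n(HCl) = 0.02514 × 0.4779 = 0.01201 mol
Let x = n(CaCO3), y = n(MgCO3).
Titrant: 2x + 2y = 0.01201;  mass: 100.09x + 84.31y = 0.5566
Solving, x = 3.177 × 10^-3 mol, y = 2.830 × 10^-3 mol
mass of CaCO3 = 3.177 × 10^-3 × 100.09 = 0.3180 g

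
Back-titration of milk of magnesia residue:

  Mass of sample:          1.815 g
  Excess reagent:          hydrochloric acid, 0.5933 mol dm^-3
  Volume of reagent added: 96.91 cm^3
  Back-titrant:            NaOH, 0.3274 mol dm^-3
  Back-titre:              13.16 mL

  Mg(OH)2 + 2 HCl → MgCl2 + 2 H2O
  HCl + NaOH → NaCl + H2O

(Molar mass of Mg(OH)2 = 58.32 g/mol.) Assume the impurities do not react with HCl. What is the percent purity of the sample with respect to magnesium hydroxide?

85.45 %

n(HCl) added = 0.09691 × 0.5933 = 0.05750 mol
n(NaOH) used in back-titration = 0.01316 × 0.3274 = 4.309 × 10^-3 mol
n(HCl) left over = 4.309 × 10^-3 mol (1:1 ratio)
n(HCl) consumed by analyte = 0.05750 − 4.309 × 10^-3 = 0.05319 mol
From the 1:2 ratio, n(Mg(OH)2) = 1/2 × 0.05319 = 0.02659 mol
mass of Mg(OH)2 = 0.02659 × 58.32 = 1.551 g
% Mg(OH)2 = 1.551 / 1.815 × 100 = 85.45 %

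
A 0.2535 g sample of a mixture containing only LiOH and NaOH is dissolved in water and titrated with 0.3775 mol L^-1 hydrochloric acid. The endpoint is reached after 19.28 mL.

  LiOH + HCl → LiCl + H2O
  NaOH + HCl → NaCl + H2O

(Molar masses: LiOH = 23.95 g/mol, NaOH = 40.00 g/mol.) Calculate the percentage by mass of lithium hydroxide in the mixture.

n(HCl) = 0.01928 × 0.3775 = 7.278 × 10^-3 mol
Let x = n(LiOH), y = n(NaOH).
Titrant: 1x + 1y = 7.278 × 10^-3;  mass: 23.95x + 40.00y = 0.2535
Solving, x = 2.344 × 10^-3 mol, y = 4.934 × 10^-3 mol
mass of LiOH = 2.344 × 10^-3 × 23.95 = 0.05615 g
% LiOH = 0.05615 / 0.2535 × 100 = 22.15 %

22.15 %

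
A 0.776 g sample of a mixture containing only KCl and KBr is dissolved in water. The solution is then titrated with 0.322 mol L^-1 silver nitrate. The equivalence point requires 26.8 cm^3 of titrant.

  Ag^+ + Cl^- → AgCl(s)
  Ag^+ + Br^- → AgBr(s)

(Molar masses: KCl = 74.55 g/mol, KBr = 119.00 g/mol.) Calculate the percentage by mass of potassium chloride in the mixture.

54.2 %

n(AgNO3) = 0.0268 × 0.322 = 8.63 × 10^-3 mol
Let x = n(KCl), y = n(KBr).
Titrant: 1x + 1y = 8.63 × 10^-3;  mass: 74.55x + 119.00y = 0.776
Solving, x = 5.65 × 10^-3 mol, y = 2.98 × 10^-3 mol
mass of KCl = 5.65 × 10^-3 × 74.55 = 0.421 g
% KCl = 0.421 / 0.776 × 100 = 54.2 %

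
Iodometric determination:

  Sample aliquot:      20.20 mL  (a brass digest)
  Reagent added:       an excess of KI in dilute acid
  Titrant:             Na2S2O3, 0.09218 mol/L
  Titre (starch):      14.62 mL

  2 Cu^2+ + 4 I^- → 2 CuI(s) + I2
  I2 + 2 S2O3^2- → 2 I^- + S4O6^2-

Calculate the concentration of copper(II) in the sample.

n(S2O3^2-) = 0.01462 × 0.09218 = 1.348 × 10^-3 mol
n(I2) = n(S2O3^2-)/2 = 6.738 × 10^-4 mol
From the 2:1 ratio, n(Cu2+) in the aliquot = 2/1 × 6.738 × 10^-4 = 1.348 × 10^-3 mol
[Cu2+] = 1.348 × 10^-3 / 0.02020 = 0.06672 mol/L

0.06672 mol/L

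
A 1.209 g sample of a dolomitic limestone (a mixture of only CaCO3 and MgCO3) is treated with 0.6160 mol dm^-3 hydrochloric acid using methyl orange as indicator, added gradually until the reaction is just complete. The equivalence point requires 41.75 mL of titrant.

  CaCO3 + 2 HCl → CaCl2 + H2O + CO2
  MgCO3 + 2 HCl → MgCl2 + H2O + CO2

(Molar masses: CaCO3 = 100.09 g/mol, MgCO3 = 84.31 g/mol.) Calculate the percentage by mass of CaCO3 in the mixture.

n(HCl) = 0.04175 × 0.6160 = 0.02572 mol
Let x = n(CaCO3), y = n(MgCO3).
Titrant: 2x + 2y = 0.02572;  mass: 100.09x + 84.31y = 1.209
Solving, x = 7.912 × 10^-3 mol, y = 4.947 × 10^-3 mol
mass of CaCO3 = 7.912 × 10^-3 × 100.09 = 0.7920 g
% CaCO3 = 0.7920 / 1.209 × 100 = 65.50 %

65.50 %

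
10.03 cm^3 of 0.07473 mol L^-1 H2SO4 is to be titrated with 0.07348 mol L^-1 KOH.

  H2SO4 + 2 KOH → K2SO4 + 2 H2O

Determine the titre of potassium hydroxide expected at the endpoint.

n(H2SO4) = 0.01003 L × 0.07473 mol/L = 7.495 × 10^-4 mol
From the 2:1 stoichiometry, n(KOH) = 2/1 × 7.495 × 10^-4 = 1.499 × 10^-3 mol
V(KOH) = 1.499 × 10^-3 mol / 0.07348 mol/L = 0.02040 L = 20.40 mL

20.40 mL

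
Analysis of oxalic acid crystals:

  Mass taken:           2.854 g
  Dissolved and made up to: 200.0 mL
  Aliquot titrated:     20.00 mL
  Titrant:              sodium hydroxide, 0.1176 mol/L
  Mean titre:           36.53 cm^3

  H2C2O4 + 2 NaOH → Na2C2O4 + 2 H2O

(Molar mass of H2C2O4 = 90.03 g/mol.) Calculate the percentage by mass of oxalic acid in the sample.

67.76 %

n(NaOH) per titration = 0.03653 × 0.1176 = 4.296 × 10^-3 mol
From the 1:2 ratio, n(H2C2O4) in each aliquot = 1/2 × 4.296 × 10^-3 = 2.148 × 10^-3 mol
n(H2C2O4) in the whole flask = 2.148 × 10^-3 × 200.0/20.00 = 0.02148 mol
mass of H2C2O4 = 0.02148 × 90.03 = 1.934 g
% H2C2O4 = 1.934 / 2.854 × 100 = 67.76 %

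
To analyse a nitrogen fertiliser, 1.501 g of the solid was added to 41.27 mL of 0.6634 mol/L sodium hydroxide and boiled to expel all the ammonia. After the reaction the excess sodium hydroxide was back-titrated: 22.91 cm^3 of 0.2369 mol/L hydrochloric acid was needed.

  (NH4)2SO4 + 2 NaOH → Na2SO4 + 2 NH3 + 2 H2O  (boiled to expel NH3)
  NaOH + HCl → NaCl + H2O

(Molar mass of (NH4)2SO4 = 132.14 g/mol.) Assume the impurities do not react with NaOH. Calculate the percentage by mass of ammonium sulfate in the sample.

96.62 %

n(NaOH) added = 0.04127 × 0.6634 = 0.02738 mol
n(HCl) used in back-titration = 0.02291 × 0.2369 = 5.427 × 10^-3 mol
n(NaOH) left over = 5.427 × 10^-3 mol (1:1 ratio)
n(NaOH) consumed by analyte = 0.02738 − 5.427 × 10^-3 = 0.02195 mol
From the 1:2 ratio, n((NH4)2SO4) = 1/2 × 0.02195 = 0.01098 mol
mass of (NH4)2SO4 = 0.01098 × 132.14 = 1.450 g
% (NH4)2SO4 = 1.450 / 1.501 × 100 = 96.62 %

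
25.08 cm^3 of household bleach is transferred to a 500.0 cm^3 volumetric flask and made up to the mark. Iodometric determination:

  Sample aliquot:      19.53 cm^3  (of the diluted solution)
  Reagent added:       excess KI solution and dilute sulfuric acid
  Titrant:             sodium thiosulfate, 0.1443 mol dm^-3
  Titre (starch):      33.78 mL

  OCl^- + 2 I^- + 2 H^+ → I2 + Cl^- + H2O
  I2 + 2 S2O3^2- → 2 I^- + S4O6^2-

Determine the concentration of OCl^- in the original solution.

n(S2O3^2-) = 0.03378 × 0.1443 = 4.874 × 10^-3 mol
n(I2) = n(S2O3^2-)/2 = 2.437 × 10^-3 mol
n(OCl^-) in the aliquot = 2.437 × 10^-3 mol (1:1 ratio)
[OCl^-]_dilute = 2.437 × 10^-3 / 0.01953 = 0.1248 mol/L
[OCl^-]_original = 0.1248 × 500.0/25.08 = 2.488 mol/L

2.488 mol/L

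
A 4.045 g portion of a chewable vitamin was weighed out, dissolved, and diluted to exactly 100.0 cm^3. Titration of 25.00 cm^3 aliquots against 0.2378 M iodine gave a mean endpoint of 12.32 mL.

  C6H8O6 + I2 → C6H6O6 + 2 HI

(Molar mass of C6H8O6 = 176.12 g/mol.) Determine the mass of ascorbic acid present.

n(I2) per titration = 0.01232 × 0.2378 = 2.930 × 10^-3 mol
n(C6H8O6) in each aliquot = 2.930 × 10^-3 mol (1:1 ratio)
n(C6H8O6) in the whole flask = 2.930 × 10^-3 × 100.0/25.00 = 0.01172 mol
mass of C6H8O6 = 0.01172 × 176.12 = 2.064 g

2.064 g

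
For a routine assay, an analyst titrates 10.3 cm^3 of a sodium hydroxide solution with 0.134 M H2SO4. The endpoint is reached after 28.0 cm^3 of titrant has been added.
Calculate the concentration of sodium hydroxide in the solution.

0.729 M

2 NaOH + H2SO4 → Na2SO4 + 2 H2O
n(H2SO4) = 0.0280 L × 0.134 mol/L = 3.75 × 10^-3 mol
From the 2:1 mole ratio, n(NaOH) = 2/1 × 3.75 × 10^-3 = 7.50 × 10^-3 mol
[NaOH] = 7.50 × 10^-3 mol / 0.0103 L = 0.729 mol/L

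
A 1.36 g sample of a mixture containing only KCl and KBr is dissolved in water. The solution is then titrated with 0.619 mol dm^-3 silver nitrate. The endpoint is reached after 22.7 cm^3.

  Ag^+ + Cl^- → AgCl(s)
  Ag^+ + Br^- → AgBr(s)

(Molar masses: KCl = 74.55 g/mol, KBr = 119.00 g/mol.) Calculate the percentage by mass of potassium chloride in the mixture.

38.5 %

n(AgNO3) = 0.0227 × 0.619 = 0.0141 mol
Let x = n(KCl), y = n(KBr).
Titrant: 1x + 1y = 0.0141;  mass: 74.55x + 119.00y = 1.36
Solving, x = 7.02 × 10^-3 mol, y = 7.03 × 10^-3 mol
mass of KCl = 7.02 × 10^-3 × 74.55 = 0.523 g
% KCl = 0.523 / 1.36 × 100 = 38.5 %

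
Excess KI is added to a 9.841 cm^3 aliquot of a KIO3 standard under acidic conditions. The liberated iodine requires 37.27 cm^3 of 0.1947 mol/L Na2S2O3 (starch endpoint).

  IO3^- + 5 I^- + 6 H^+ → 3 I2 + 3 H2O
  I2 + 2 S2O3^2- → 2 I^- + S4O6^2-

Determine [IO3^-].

n(S2O3^2-) = 0.03727 × 0.1947 = 7.256 × 10^-3 mol
n(I2) = n(S2O3^2-)/2 = 3.628 × 10^-3 mol
From the 1:3 ratio, n(IO3^-) in the aliquot = 1/3 × 3.628 × 10^-3 = 1.209 × 10^-3 mol
[IO3^-] = 1.209 × 10^-3 / 0.009841 = 0.1229 mol/L

0.1229 mol/L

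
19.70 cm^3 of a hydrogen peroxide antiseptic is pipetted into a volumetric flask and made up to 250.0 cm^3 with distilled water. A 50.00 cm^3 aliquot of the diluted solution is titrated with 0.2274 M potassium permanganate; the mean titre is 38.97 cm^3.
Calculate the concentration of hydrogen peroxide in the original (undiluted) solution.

5.623 M

2 MnO4^- + 5 H2O2 + 6 H^+ → 2 Mn^2+ + 5 O2 + 8 H2O
n(KMnO4) = 0.03897 × 0.2274 = 8.862 × 10^-3 mol
From the 5:2 ratio, n(H2O2) in the aliquot = 5/2 × 8.862 × 10^-3 = 0.02215 mol
[H2O2]_dilute = 0.02215 / 0.05000 = 0.4431 mol/L
Dilution factor = 250.0 / 19.70 = 12.69
[H2O2]_stock = 0.4431 × 12.69 = 5.623 mol/L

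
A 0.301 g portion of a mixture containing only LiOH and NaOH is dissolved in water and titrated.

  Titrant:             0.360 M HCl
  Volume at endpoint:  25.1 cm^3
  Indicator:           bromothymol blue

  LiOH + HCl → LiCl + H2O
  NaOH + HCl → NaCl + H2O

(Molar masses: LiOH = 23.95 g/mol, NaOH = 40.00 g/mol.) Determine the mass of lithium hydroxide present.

0.0902 g

n(HCl) = 0.0251 × 0.360 = 9.04 × 10^-3 mol
Let x = n(LiOH), y = n(NaOH).
Titrant: 1x + 1y = 9.04 × 10^-3;  mass: 23.95x + 40.00y = 0.301
Solving, x = 3.77 × 10^-3 mol, y = 5.27 × 10^-3 mol
mass of LiOH = 3.77 × 10^-3 × 23.95 = 0.0902 g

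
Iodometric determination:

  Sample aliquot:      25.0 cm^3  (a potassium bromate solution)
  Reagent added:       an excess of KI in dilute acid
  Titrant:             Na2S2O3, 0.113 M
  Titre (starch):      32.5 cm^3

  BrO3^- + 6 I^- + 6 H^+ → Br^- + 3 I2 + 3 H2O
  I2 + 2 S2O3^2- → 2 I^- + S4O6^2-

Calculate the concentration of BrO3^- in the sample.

0.0245 M

n(S2O3^2-) = 0.0325 × 0.113 = 3.67 × 10^-3 mol
n(I2) = n(S2O3^2-)/2 = 1.84 × 10^-3 mol
From the 1:3 ratio, n(BrO3^-) in the aliquot = 1/3 × 1.84 × 10^-3 = 6.12 × 10^-4 mol
[BrO3^-] = 6.12 × 10^-4 / 0.0250 = 0.0245 mol/L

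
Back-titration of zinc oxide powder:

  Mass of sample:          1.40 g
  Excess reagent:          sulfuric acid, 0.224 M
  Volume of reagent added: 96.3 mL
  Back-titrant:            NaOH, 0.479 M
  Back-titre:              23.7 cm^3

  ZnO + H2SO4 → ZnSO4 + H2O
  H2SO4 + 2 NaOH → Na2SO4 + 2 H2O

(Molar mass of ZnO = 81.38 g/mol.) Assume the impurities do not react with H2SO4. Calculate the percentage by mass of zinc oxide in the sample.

n(H2SO4) added = 0.0963 × 0.224 = 0.0216 mol
n(NaOH) used in back-titration = 0.0237 × 0.479 = 0.0114 mol
From the 1:2 ratio, n(H2SO4) left over = 1/2 × 0.0114 = 5.68 × 10^-3 mol
n(H2SO4) consumed by analyte = 0.0216 − 5.68 × 10^-3 = 0.0159 mol
n(ZnO) = 0.0159 mol (1:1 ratio)
mass of ZnO = 0.0159 × 81.38 = 1.29 g
% ZnO = 1.29 / 1.40 × 100 = 92.4 %

92.4 %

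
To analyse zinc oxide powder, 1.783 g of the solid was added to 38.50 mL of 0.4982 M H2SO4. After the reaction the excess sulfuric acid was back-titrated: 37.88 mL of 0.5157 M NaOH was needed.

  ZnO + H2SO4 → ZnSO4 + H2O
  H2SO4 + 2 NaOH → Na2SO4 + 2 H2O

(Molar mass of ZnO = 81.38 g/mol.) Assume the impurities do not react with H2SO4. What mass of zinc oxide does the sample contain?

n(H2SO4) added = 0.03850 × 0.4982 = 0.01918 mol
n(NaOH) used in back-titration = 0.03788 × 0.5157 = 0.01953 mol
From the 1:2 ratio, n(H2SO4) left over = 1/2 × 0.01953 = 9.767 × 10^-3 mol
n(H2SO4) consumed by analyte = 0.01918 − 9.767 × 10^-3 = 9.413 × 10^-3 mol
n(ZnO) = 9.413 × 10^-3 mol (1:1 ratio)
mass of ZnO = 9.413 × 10^-3 × 81.38 = 0.7661 g

0.7661 g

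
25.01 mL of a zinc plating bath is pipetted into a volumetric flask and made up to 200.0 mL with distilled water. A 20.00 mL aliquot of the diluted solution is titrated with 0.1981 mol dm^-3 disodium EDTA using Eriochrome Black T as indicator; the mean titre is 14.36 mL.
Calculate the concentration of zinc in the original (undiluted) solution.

Zn^2+ + EDTA^4- → [Zn(EDTA)]^2-
n(EDTA) = 0.01436 × 0.1981 = 2.845 × 10^-3 mol
n(Zn2+) in the aliquot = 2.845 × 10^-3 mol (1:1 ratio)
[Zn2+]_dilute = 2.845 × 10^-3 / 0.02000 = 0.1422 mol/L
Dilution factor = 200.0 / 25.01 = 7.997
[Zn2+]_stock = 0.1422 × 7.997 = 1.137 mol/L

1.137 mol/L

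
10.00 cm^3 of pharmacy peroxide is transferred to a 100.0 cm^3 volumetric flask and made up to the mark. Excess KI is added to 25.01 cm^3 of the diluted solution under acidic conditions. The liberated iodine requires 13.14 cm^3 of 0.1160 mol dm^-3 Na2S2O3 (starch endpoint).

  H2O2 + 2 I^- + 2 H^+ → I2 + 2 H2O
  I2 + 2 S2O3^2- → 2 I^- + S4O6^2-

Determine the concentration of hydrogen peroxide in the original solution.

n(S2O3^2-) = 0.01314 × 0.1160 = 1.524 × 10^-3 mol
n(I2) = n(S2O3^2-)/2 = 7.621 × 10^-4 mol
n(H2O2) in the aliquot = 7.621 × 10^-4 mol (1:1 ratio)
[H2O2]_dilute = 7.621 × 10^-4 / 0.02501 = 0.03047 mol/L
[H2O2]_original = 0.03047 × 100.0/10.00 = 0.3047 mol/L

0.3047 mol/L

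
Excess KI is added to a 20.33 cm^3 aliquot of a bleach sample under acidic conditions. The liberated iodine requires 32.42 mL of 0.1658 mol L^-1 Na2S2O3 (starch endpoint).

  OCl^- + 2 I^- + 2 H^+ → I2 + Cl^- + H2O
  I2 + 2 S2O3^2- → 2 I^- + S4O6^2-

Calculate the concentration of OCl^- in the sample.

0.1322 mol/L

n(S2O3^2-) = 0.03242 × 0.1658 = 5.375 × 10^-3 mol
n(I2) = n(S2O3^2-)/2 = 2.688 × 10^-3 mol
n(OCl^-) in the aliquot = 2.688 × 10^-3 mol (1:1 ratio)
[OCl^-] = 2.688 × 10^-3 / 0.02033 = 0.1322 mol/L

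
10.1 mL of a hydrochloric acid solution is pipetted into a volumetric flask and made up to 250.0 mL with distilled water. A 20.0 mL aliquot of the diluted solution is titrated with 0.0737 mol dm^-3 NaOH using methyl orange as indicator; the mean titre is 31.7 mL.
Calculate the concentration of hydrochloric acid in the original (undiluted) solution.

2.89 mol/L

HCl + NaOH → NaCl + H2O
n(NaOH) = 0.0317 × 0.0737 = 2.34 × 10^-3 mol
n(HCl) in the aliquot = 2.34 × 10^-3 mol (1:1 ratio)
[HCl]_dilute = 2.34 × 10^-3 / 0.0200 = 0.117 mol/L
Dilution factor = 250.0 / 10.1 = 24.75
[HCl]_stock = 0.117 × 24.75 = 2.89 mol/L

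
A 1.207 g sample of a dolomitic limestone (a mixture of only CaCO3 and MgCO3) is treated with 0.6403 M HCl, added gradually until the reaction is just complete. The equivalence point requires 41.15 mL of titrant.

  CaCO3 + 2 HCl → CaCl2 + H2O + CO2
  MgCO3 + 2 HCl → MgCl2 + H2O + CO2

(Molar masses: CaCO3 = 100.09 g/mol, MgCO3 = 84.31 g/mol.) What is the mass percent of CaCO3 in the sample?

n(HCl) = 0.04115 × 0.6403 = 0.02635 mol
Let x = n(CaCO3), y = n(MgCO3).
Titrant: 2x + 2y = 0.02635;  mass: 100.09x + 84.31y = 1.207
Solving, x = 6.102 × 10^-3 mol, y = 7.072 × 10^-3 mol
mass of CaCO3 = 6.102 × 10^-3 × 100.09 = 0.6107 g
% CaCO3 = 0.6107 / 1.207 × 100 = 50.60 %

50.60 %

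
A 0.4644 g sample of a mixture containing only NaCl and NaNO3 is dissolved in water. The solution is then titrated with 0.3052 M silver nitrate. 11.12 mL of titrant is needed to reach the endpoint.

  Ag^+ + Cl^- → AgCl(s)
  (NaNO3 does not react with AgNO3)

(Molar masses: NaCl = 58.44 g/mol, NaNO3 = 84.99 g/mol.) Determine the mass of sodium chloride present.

n(AgNO3) = 0.01112 × 0.3052 = 3.394 × 10^-3 mol
Let x = n(NaCl), y = n(NaNO3).
Titrant: 1x = 3.394 × 10^-3;  mass: 58.44x + 84.99y = 0.4644
Solving, x = 3.394 × 10^-3 mol, y = 3.131 × 10^-3 mol
mass of NaCl = 3.394 × 10^-3 × 58.44 = 0.1983 g

0.1983 g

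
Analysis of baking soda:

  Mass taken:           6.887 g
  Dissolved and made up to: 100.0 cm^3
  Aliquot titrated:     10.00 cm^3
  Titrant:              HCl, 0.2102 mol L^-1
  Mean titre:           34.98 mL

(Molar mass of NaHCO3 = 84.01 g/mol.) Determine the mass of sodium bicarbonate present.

NaHCO3 + HCl → NaCl + H2O + CO2
n(HCl) per titration = 0.03498 × 0.2102 = 7.353 × 10^-3 mol
n(NaHCO3) in each aliquot = 7.353 × 10^-3 mol (1:1 ratio)
n(NaHCO3) in the whole flask = 7.353 × 10^-3 × 100.0/10.00 = 0.07353 mol
mass of NaHCO3 = 0.07353 × 84.01 = 6.177 g

6.177 g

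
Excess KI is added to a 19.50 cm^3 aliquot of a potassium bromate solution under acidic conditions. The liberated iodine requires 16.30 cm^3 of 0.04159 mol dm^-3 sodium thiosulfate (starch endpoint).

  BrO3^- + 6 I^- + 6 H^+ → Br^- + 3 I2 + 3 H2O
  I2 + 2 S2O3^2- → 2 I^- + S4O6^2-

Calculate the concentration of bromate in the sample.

n(S2O3^2-) = 0.01630 × 0.04159 = 6.779 × 10^-4 mol
n(I2) = n(S2O3^2-)/2 = 3.390 × 10^-4 mol
From the 1:3 ratio, n(BrO3^-) in the aliquot = 1/3 × 3.390 × 10^-4 = 1.130 × 10^-4 mol
[BrO3^-] = 1.130 × 10^-4 / 0.01950 = 0.005794 mol/L

0.005794 mol/L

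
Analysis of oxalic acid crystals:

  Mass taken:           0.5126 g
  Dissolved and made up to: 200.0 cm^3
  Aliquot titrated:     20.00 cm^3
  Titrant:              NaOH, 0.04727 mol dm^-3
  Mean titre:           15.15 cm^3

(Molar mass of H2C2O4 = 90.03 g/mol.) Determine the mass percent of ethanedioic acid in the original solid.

H2C2O4 + 2 NaOH → Na2C2O4 + 2 H2O
n(NaOH) per titration = 0.01515 × 0.04727 = 7.161 × 10^-4 mol
From the 1:2 ratio, n(H2C2O4) in each aliquot = 1/2 × 7.161 × 10^-4 = 3.581 × 10^-4 mol
n(H2C2O4) in the whole flask = 3.581 × 10^-4 × 200.0/20.00 = 3.581 × 10^-3 mol
mass of H2C2O4 = 3.581 × 10^-3 × 90.03 = 0.3224 g
% H2C2O4 = 0.3224 / 0.5126 × 100 = 62.89 %

62.89 %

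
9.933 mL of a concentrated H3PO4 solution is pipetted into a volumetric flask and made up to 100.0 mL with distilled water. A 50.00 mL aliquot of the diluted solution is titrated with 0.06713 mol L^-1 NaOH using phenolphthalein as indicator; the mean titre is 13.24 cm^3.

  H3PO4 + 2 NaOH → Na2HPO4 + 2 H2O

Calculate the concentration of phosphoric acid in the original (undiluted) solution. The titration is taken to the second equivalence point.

n(NaOH) = 0.01324 × 0.06713 = 8.888 × 10^-4 mol
From the 1:2 ratio, n(H3PO4) in the aliquot = 1/2 × 8.888 × 10^-4 = 4.444 × 10^-4 mol
[H3PO4]_dilute = 4.444 × 10^-4 / 0.05000 = 0.008888 mol/L
Dilution factor = 100.0 / 9.933 = 10.07
[H3PO4]_stock = 0.008888 × 10.07 = 0.08948 mol/L

0.08948 mol/L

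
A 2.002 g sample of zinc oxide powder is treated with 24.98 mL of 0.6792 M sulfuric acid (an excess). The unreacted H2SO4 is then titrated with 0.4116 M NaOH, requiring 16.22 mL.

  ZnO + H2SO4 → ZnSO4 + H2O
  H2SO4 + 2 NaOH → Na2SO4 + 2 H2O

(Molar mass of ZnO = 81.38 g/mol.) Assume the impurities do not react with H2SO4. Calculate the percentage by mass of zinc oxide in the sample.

55.40 %

n(H2SO4) added = 0.02498 × 0.6792 = 0.01697 mol
n(NaOH) used in back-titration = 0.01622 × 0.4116 = 6.676 × 10^-3 mol
From the 1:2 ratio, n(H2SO4) left over = 1/2 × 6.676 × 10^-3 = 3.338 × 10^-3 mol
n(H2SO4) consumed by analyte = 0.01697 − 3.338 × 10^-3 = 0.01363 mol
n(ZnO) = 0.01363 mol (1:1 ratio)
mass of ZnO = 0.01363 × 81.38 = 1.109 g
% ZnO = 1.109 / 2.002 × 100 = 55.40 %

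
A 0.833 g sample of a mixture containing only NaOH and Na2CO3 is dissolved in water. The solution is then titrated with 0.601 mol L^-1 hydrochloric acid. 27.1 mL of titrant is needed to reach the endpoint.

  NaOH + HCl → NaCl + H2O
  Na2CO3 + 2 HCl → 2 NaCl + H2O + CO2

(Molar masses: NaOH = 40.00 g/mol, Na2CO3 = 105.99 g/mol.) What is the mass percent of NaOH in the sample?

11.1 %

n(HCl) = 0.0271 × 0.601 = 0.0163 mol
Let x = n(NaOH), y = n(Na2CO3).
Titrant: 1x + 2y = 0.0163;  mass: 40.00x + 105.99y = 0.833
Solving, x = 2.32 × 10^-3 mol, y = 6.98 × 10^-3 mol
mass of NaOH = 2.32 × 10^-3 × 40.00 = 0.0928 g
% NaOH = 0.0928 / 0.833 × 100 = 11.1 %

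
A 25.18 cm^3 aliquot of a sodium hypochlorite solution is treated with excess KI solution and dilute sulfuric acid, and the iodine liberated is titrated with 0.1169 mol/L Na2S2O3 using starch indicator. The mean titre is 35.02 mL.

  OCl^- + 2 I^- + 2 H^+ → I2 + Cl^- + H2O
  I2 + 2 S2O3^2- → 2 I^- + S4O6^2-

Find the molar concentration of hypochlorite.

0.08129 mol/L

n(S2O3^2-) = 0.03502 × 0.1169 = 4.094 × 10^-3 mol
n(I2) = n(S2O3^2-)/2 = 2.047 × 10^-3 mol
n(OCl^-) in the aliquot = 2.047 × 10^-3 mol (1:1 ratio)
[OCl^-] = 2.047 × 10^-3 / 0.02518 = 0.08129 mol/L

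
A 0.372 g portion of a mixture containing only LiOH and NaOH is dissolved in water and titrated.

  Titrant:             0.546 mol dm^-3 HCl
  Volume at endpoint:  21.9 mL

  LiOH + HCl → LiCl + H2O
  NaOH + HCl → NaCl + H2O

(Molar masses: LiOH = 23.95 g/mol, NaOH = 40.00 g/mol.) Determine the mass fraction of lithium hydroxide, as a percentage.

42.6 %

n(HCl) = 0.0219 × 0.546 = 0.0120 mol
Let x = n(LiOH), y = n(NaOH).
Titrant: 1x + 1y = 0.0120;  mass: 23.95x + 40.00y = 0.372
Solving, x = 6.62 × 10^-3 mol, y = 5.33 × 10^-3 mol
mass of LiOH = 6.62 × 10^-3 × 23.95 = 0.159 g
% LiOH = 0.159 / 0.372 × 100 = 42.6 %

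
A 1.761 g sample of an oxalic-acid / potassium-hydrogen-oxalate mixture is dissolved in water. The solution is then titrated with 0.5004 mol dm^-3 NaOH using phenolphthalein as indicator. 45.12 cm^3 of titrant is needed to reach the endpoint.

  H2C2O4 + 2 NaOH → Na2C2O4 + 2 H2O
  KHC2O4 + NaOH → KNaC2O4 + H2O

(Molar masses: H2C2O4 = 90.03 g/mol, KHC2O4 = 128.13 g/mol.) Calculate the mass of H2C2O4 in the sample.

n(NaOH) = 0.04512 × 0.5004 = 0.02258 mol
Let x = n(H2C2O4), y = n(KHC2O4).
Titrant: 2x + 1y = 0.02258;  mass: 90.03x + 128.13y = 1.761
Solving, x = 6.809 × 10^-3 mol, y = 8.959 × 10^-3 mol
mass of H2C2O4 = 6.809 × 10^-3 × 90.03 = 0.6130 g

0.6130 g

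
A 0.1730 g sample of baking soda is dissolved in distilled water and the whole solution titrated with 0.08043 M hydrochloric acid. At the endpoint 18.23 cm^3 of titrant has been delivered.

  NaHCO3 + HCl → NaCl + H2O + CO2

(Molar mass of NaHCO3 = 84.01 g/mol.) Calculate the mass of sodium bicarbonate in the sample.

0.1232 g

n(HCl) = 0.01823 L × 0.08043 mol/L = 1.466 × 10^-3 mol
n(NaHCO3) = 1.466 × 10^-3 mol (1:1 ratio)
mass of NaHCO3 = 1.466 × 10^-3 × 84.01 g/mol = 0.1232 g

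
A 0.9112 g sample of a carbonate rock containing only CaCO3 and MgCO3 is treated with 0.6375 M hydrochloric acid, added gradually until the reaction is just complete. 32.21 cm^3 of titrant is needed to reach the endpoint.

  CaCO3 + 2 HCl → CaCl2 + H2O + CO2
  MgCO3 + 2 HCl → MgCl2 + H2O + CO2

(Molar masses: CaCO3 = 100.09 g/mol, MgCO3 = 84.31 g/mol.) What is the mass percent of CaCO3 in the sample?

n(HCl) = 0.03221 × 0.6375 = 0.02053 mol
Let x = n(CaCO3), y = n(MgCO3).
Titrant: 2x + 2y = 0.02053;  mass: 100.09x + 84.31y = 0.9112
Solving, x = 2.889 × 10^-3 mol, y = 7.378 × 10^-3 mol
mass of CaCO3 = 2.889 × 10^-3 × 100.09 = 0.2892 g
% CaCO3 = 0.2892 / 0.9112 × 100 = 31.74 %

31.74 %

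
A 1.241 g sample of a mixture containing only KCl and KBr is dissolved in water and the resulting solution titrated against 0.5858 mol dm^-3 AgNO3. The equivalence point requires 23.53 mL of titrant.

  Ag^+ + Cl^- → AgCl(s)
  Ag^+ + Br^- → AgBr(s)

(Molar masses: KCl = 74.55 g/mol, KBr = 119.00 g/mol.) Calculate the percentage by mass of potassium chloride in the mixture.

n(AgNO3) = 0.02353 × 0.5858 = 0.01378 mol
Let x = n(KCl), y = n(KBr).
Titrant: 1x + 1y = 0.01378;  mass: 74.55x + 119.00y = 1.241
Solving, x = 8.983 × 10^-3 mol, y = 4.801 × 10^-3 mol
mass of KCl = 8.983 × 10^-3 × 74.55 = 0.6697 g
% KCl = 0.6697 / 1.241 × 100 = 53.96 %

53.96 %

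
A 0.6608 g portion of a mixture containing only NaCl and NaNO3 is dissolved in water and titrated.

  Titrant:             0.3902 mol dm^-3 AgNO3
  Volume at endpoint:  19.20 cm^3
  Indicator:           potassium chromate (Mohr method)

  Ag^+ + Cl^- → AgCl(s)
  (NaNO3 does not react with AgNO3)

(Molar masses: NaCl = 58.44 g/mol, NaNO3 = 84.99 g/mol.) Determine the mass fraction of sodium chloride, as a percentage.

n(AgNO3) = 0.01920 × 0.3902 = 7.492 × 10^-3 mol
Let x = n(NaCl), y = n(NaNO3).
Titrant: 1x = 7.492 × 10^-3;  mass: 58.44x + 84.99y = 0.6608
Solving, x = 7.492 × 10^-3 mol, y = 2.624 × 10^-3 mol
mass of NaCl = 7.492 × 10^-3 × 58.44 = 0.4378 g
% NaCl = 0.4378 / 0.6608 × 100 = 66.26 %

66.26 %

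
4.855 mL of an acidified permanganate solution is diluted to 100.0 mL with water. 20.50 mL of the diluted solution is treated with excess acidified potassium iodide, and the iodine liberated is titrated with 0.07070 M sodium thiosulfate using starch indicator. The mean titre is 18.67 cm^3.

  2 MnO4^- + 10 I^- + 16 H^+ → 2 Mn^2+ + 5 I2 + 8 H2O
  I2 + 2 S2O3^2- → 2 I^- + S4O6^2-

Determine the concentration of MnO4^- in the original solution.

n(S2O3^2-) = 0.01867 × 0.07070 = 1.320 × 10^-3 mol
n(I2) = n(S2O3^2-)/2 = 6.600 × 10^-4 mol
From the 2:5 ratio, n(MnO4^-) in the aliquot = 2/5 × 6.600 × 10^-4 = 2.640 × 10^-4 mol
[MnO4^-]_dilute = 2.640 × 10^-4 / 0.02050 = 0.01288 mol/L
[MnO4^-]_original = 0.01288 × 100.0/4.855 = 0.2652 mol/L

0.2652 M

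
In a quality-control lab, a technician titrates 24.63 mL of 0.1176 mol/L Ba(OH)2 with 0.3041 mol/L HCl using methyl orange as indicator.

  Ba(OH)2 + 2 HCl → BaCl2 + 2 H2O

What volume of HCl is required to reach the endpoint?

n(Ba(OH)2) = 0.02463 L × 0.1176 mol/L = 2.896 × 10^-3 mol
From the 2:1 stoichiometry, n(HCl) = 2/1 × 2.896 × 10^-3 = 5.793 × 10^-3 mol
V(HCl) = 5.793 × 10^-3 mol / 0.3041 mol/L = 0.01905 L = 19.05 mL

19.05 mL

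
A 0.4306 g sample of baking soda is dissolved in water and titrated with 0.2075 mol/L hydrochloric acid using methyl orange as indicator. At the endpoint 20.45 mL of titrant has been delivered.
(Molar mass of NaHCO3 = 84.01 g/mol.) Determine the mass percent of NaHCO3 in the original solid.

NaHCO3 + HCl → NaCl + H2O + CO2
n(HCl) = 0.02045 L × 0.2075 mol/L = 4.243 × 10^-3 mol
n(NaHCO3) = 4.243 × 10^-3 mol (1:1 ratio)
mass of NaHCO3 = 4.243 × 10^-3 × 84.01 g/mol = 0.3565 g
% NaHCO3 = 0.3565 / 0.4306 × 100 = 82.79 %

82.79 %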